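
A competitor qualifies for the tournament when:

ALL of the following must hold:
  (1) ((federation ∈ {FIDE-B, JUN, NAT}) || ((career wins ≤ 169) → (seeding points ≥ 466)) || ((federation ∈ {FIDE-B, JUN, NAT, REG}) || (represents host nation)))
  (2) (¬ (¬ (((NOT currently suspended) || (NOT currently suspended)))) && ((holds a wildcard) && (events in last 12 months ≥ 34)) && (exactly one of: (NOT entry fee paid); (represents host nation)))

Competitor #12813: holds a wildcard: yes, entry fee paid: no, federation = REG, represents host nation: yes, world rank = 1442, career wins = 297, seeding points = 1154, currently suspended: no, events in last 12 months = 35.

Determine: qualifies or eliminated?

Eliminated

Atomic conditions:
  federation ∈ {FIDE-B, JUN, NAT}: REG is not in the set → false
  career wins ≤ 169: 297 ≤ 169 is false
  seeding points ≥ 466: 1154 ≥ 466 is true
  federation ∈ {FIDE-B, JUN, NAT, REG}: REG is in the set → true
  represents host nation: yes → true
  NOT currently suspended: no → true
  holds a wildcard: yes → true
  events in last 12 months ≥ 34: 35 ≥ 34 is true
  NOT entry fee paid: no → true
Combine:
[1.2] false → true (antecedent false ⇒ implication holds) = true
[1.3] true OR true = true
[1] false OR true OR true = true
[2.1.1.1] true OR true = true
[2.1.1] NOT true = false
[2.1] NOT false = true
[2.2] true AND true = true
[2.3] exactly-one(true, true) = false
[2] true AND true AND false = false
[root] true AND false = false
Overall: false → eliminated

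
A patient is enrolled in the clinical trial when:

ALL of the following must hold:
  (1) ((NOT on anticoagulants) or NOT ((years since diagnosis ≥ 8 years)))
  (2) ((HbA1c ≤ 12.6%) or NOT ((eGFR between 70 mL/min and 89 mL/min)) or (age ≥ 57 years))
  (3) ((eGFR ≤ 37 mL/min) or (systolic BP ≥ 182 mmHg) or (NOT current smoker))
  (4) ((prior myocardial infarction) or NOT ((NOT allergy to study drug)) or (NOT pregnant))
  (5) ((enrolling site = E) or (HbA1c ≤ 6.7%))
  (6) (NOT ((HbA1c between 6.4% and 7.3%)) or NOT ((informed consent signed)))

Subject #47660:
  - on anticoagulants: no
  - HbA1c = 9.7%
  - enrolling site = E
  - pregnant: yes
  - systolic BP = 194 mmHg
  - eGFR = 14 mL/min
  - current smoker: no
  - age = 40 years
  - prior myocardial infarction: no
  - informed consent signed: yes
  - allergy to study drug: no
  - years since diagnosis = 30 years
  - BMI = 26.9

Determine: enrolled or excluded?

Atomic conditions:
  NOT on anticoagulants: no → true
  years since diagnosis ≥ 8 years: 30 ≥ 8 is true
  HbA1c ≤ 12.6%: 9.7 ≤ 12.6 is true
  eGFR between 70 mL/min and 89 mL/min: 14 in [70, 89] is false
  age ≥ 57 years: 40 ≥ 57 is false
  eGFR ≤ 37 mL/min: 14 ≤ 37 is true
  systolic BP ≥ 182 mmHg: 194 ≥ 182 is true
  NOT current smoker: no → true
  prior myocardial infarction: no → false
  NOT allergy to study drug: no → true
  NOT pregnant: yes → false
  enrolling site = E: E == E is true
  HbA1c ≤ 6.7%: 9.7 ≤ 6.7 is false
  HbA1c between 6.4% and 7.3%: 9.7 in [6.4, 7.3] is false
  informed consent signed: yes → true
Combine:
[1.2] NOT true = false
[1] true OR false = true
[2.2] NOT false = true
[2] true OR true OR false = true
[3] true OR true OR true = true
[4.2] NOT true = false
[4] false OR false OR false = false
[5] true OR false = true
[6.1] NOT false = true
[6.2] NOT true = false
[6] true OR false = true
[root] true AND true AND true AND false AND true AND true = false
Overall: false → excluded

Excluded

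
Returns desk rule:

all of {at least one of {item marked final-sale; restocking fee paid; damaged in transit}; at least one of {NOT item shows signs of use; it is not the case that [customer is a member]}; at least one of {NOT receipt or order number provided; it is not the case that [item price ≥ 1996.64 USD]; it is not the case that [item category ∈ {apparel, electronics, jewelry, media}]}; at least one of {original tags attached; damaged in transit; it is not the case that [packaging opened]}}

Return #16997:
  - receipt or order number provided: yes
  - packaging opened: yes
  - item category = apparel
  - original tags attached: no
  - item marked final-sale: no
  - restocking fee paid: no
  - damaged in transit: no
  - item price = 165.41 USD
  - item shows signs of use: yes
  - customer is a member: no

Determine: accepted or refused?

Atomic conditions:
  item marked final-sale: no → false
  restocking fee paid: no → false
  damaged in transit: no → false
  NOT item shows signs of use: yes → false
  customer is a member: no → false
  NOT receipt or order number provided: yes → false
  item price ≥ 1996.64 USD: 165.41 ≥ 1996.64 is false
  item category ∈ {apparel, electronics, jewelry, media}: apparel is in the set → true
  original tags attached: no → false
  packaging opened: yes → true
Combine:
[1] false OR false OR false = false
[2.2] NOT false = true
[2] false OR true = true
[3.2] NOT false = true
[3.3] NOT true = false
[3] false OR true OR false = true
[4.3] NOT true = false
[4] false OR false OR false = false
[root] false AND true AND true AND false = false
Overall: false → refused

Refused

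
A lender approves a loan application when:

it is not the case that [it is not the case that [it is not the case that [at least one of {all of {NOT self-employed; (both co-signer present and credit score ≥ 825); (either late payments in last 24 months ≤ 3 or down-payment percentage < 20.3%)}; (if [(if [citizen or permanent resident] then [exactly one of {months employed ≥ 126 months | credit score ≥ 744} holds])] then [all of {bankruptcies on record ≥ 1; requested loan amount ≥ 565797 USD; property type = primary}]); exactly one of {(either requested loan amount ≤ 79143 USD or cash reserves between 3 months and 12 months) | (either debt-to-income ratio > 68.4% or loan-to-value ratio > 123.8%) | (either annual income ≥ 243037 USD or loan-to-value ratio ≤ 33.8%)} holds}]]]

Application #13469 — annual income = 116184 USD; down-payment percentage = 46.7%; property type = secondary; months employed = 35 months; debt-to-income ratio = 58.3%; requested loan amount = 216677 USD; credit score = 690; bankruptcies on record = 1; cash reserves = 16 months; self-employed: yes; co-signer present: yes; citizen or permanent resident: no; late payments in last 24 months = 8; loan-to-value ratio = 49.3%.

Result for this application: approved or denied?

Atomic conditions:
  NOT self-employed: yes → false
  co-signer present: yes → true
  credit score ≥ 825: 690 ≥ 825 is false
  late payments in last 24 months ≤ 3: 8 ≤ 3 is false
  down-payment percentage < 20.3%: 46.7 < 20.3 is false
  citizen or permanent resident: no → false
  months employed ≥ 126 months: 35 ≥ 126 is false
  credit score ≥ 744: 690 ≥ 744 is false
  bankruptcies on record ≥ 1: 1 ≥ 1 is true
  requested loan amount ≥ 565797 USD: 216677 ≥ 565797 is false
  property type = primary: secondary == primary is false
  requested loan amount ≤ 79143 USD: 216677 ≤ 79143 is false
  cash reserves between 3 months and 12 months: 16 in [3, 12] is false
  debt-to-income ratio > 68.4%: 58.3 > 68.4 is false
  loan-to-value ratio > 123.8%: 49.3 > 123.8 is false
  annual income ≥ 243037 USD: 116184 ≥ 243037 is false
  loan-to-value ratio ≤ 33.8%: 49.3 ≤ 33.8 is false
Combine:
[1.1.1.1.2] true AND false = false
[1.1.1.1.3] false OR false = false
[1.1.1.1] false AND false AND false = false
[1.1.1.2.1.2] exactly-one(false, false) = false
[1.1.1.2.1] false → false (antecedent false ⇒ implication holds) = true
[1.1.1.2.2] true AND false AND false = false
[1.1.1.2] true → false = false
[1.1.1.3.1] false OR false = false
[1.1.1.3.2] false OR false = false
[1.1.1.3.3] false OR false = false
[1.1.1.3] exactly-one(false, false, false) = false
[1.1.1] false OR false OR false = false
[1.1] NOT false = true
[1] NOT true = false
[root] NOT false = true
Overall: true → approved

Approved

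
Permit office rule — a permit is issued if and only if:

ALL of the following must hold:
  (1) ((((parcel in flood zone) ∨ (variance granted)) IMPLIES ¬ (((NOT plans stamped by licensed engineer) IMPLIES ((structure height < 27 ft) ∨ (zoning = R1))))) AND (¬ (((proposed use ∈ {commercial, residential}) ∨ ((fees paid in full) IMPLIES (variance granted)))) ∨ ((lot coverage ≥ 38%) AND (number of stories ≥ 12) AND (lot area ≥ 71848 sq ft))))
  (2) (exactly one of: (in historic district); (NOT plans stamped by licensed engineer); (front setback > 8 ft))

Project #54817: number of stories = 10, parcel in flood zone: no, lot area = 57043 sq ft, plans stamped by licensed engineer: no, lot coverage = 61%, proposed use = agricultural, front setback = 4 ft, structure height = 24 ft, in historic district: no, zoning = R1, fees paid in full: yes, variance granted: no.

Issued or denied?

Issued

Atomic conditions:
  parcel in flood zone: no → false
  variance granted: no → false
  NOT plans stamped by licensed engineer: no → true
  structure height < 27 ft: 24 < 27 is true
  zoning = R1: R1 == R1 is true
  proposed use ∈ {commercial, residential}: agricultural is not in the set → false
  fees paid in full: yes → true
  lot coverage ≥ 38%: 61 ≥ 38 is true
  number of stories ≥ 12: 10 ≥ 12 is false
  lot area ≥ 71848 sq ft: 57043 ≥ 71848 is false
  in historic district: no → false
  front setback > 8 ft: 4 > 8 is false
Combine:
[1.1.1] false OR false = false
[1.1.2.1.2] true OR true = true
[1.1.2.1] true → true = true
[1.1.2] NOT true = false
[1.1] false → false (antecedent false ⇒ implication holds) = true
[1.2.1.1.2] true → false = false
[1.2.1.1] false OR false = false
[1.2.1] NOT false = true
[1.2.2] true AND false AND false = false
[1.2] true OR false = true
[1] true AND true = true
[2] exactly-one(false, true, false) = true
[root] true AND true = true
Overall: true → issued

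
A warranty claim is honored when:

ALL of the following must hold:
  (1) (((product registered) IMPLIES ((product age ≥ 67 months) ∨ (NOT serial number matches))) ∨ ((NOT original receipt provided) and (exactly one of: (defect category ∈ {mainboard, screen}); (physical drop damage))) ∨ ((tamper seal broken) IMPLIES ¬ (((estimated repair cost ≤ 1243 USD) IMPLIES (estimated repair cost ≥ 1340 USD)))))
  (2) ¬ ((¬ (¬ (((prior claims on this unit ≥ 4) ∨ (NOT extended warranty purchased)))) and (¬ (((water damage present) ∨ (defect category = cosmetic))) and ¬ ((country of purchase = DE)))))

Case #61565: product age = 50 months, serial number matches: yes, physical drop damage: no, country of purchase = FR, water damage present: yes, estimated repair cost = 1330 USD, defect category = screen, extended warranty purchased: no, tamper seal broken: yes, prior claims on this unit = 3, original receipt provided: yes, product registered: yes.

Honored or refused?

Atomic conditions:
  product registered: yes → true
  product age ≥ 67 months: 50 ≥ 67 is false
  NOT serial number matches: yes → false
  NOT original receipt provided: yes → false
  defect category ∈ {mainboard, screen}: screen is in the set → true
  physical drop damage: no → false
  tamper seal broken: yes → true
  estimated repair cost ≤ 1243 USD: 1330 ≤ 1243 is false
  estimated repair cost ≥ 1340 USD: 1330 ≥ 1340 is false
  prior claims on this unit ≥ 4: 3 ≥ 4 is false
  NOT extended warranty purchased: no → true
  water damage present: yes → true
  defect category = cosmetic: screen == cosmetic is false
  country of purchase = DE: FR == DE is false
Combine:
[1.1.2] false OR false = false
[1.1] true → false = false
[1.2.2] exactly-one(true, false) = true
[1.2] false AND true = false
[1.3.2.1] false → false (antecedent false ⇒ implication holds) = true
[1.3.2] NOT true = false
[1.3] true → false = false
[1] false OR false OR false = false
[2.1.1.1.1] false OR true = true
[2.1.1.1] NOT true = false
[2.1.1] NOT false = true
[2.1.2.1.1] true OR false = true
[2.1.2.1] NOT true = false
[2.1.2.2] NOT false = true
[2.1.2] false AND true = false
[2.1] true AND false = false
[2] NOT false = true
[root] false AND true = false
Overall: false → refused

Refused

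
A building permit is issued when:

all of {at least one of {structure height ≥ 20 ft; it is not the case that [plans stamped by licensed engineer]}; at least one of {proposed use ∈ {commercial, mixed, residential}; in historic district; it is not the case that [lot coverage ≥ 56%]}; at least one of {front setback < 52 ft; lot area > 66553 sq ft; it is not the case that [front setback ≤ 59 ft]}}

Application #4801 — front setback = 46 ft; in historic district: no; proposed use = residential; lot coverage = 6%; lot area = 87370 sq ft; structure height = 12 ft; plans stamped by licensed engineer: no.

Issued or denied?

Atomic conditions:
  structure height ≥ 20 ft: 12 ≥ 20 is false
  plans stamped by licensed engineer: no → false
  proposed use ∈ {commercial, mixed, residential}: residential is in the set → true
  in historic district: no → false
  lot coverage ≥ 56%: 6 ≥ 56 is false
  front setback < 52 ft: 46 < 52 is true
  lot area > 66553 sq ft: 87370 > 66553 is true
  front setback ≤ 59 ft: 46 ≤ 59 is true
Combine:
[1.2] NOT false = true
[1] false OR true = true
[2.3] NOT false = true
[2] true OR false OR true = true
[3.3] NOT true = false
[3] true OR true OR false = true
[root] true AND true AND true = true
Overall: true → issued

Issued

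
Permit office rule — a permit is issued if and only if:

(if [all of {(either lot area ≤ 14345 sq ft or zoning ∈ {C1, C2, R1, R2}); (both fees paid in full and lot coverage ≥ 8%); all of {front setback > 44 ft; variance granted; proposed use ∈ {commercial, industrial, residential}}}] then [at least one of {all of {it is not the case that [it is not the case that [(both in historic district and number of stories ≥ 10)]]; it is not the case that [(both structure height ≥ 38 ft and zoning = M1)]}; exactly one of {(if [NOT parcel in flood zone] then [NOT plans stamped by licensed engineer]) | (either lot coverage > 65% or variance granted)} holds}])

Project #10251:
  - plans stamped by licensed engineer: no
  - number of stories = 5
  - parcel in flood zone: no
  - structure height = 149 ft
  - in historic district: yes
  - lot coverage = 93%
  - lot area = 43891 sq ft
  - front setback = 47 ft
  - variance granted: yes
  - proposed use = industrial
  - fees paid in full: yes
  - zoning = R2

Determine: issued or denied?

Denied

Atomic conditions:
  lot area ≤ 14345 sq ft: 43891 ≤ 14345 is false
  zoning ∈ {C1, C2, R1, R2}: R2 is in the set → true
  fees paid in full: yes → true
  lot coverage ≥ 8%: 93 ≥ 8 is true
  front setback > 44 ft: 47 > 44 is true
  variance granted: yes → true
  proposed use ∈ {commercial, industrial, residential}: industrial is in the set → true
  in historic district: yes → true
  number of stories ≥ 10: 5 ≥ 10 is false
  structure height ≥ 38 ft: 149 ≥ 38 is true
  zoning = M1: R2 == M1 is false
  NOT parcel in flood zone: no → true
  NOT plans stamped by licensed engineer: no → true
  lot coverage > 65%: 93 > 65 is true
Combine:
[1.1] false OR true = true
[1.2] true AND true = true
[1.3] true AND true AND true = true
[1] true AND true AND true = true
[2.1.1.1.1] true AND false = false
[2.1.1.1] NOT false = true
[2.1.1] NOT true = false
[2.1.2.1] true AND false = false
[2.1.2] NOT false = true
[2.1] false AND true = false
[2.2.1] true → true = true
[2.2.2] true OR true = true
[2.2] exactly-one(true, true) = false
[2] false OR false = false
[root] true → false = false
Overall: false → denied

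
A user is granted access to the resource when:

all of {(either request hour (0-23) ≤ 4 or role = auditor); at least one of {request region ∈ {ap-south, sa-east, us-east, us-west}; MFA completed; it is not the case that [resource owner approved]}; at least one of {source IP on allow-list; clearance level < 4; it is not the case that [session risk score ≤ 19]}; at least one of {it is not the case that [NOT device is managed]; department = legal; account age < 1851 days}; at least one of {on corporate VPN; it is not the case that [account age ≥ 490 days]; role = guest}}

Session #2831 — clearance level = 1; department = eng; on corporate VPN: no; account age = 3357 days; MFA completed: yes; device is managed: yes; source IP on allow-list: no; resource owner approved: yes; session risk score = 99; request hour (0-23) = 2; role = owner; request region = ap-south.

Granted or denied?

Denied

Atomic conditions:
  request hour (0-23) ≤ 4: 2 ≤ 4 is true
  role = auditor: owner == auditor is false
  request region ∈ {ap-south, sa-east, us-east, us-west}: ap-south is in the set → true
  MFA completed: yes → true
  resource owner approved: yes → true
  source IP on allow-list: no → false
  clearance level < 4: 1 < 4 is true
  session risk score ≤ 19: 99 ≤ 19 is false
  NOT device is managed: yes → false
  department = legal: eng == legal is false
  account age < 1851 days: 3357 < 1851 is false
  on corporate VPN: no → false
  account age ≥ 490 days: 3357 ≥ 490 is true
  role = guest: owner == guest is false
Combine:
[1] true OR false = true
[2.3] NOT true = false
[2] true OR true OR false = true
[3.3] NOT false = true
[3] false OR true OR true = true
[4.1] NOT false = true
[4] true OR false OR false = true
[5.2] NOT true = false
[5] false OR false OR false = false
[root] true AND true AND true AND true AND false = false
Overall: false → denied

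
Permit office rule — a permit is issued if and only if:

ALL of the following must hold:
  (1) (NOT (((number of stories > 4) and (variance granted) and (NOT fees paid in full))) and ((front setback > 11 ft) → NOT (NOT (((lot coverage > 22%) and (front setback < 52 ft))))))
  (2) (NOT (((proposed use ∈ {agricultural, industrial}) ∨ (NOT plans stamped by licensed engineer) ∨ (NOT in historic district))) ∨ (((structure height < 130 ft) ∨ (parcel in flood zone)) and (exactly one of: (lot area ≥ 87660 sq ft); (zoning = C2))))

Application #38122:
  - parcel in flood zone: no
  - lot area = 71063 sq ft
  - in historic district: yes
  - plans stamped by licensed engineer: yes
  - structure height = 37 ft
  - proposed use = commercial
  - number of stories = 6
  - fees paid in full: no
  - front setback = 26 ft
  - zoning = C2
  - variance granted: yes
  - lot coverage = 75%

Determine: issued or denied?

Atomic conditions:
  number of stories > 4: 6 > 4 is true
  variance granted: yes → true
  NOT fees paid in full: no → true
  front setback > 11 ft: 26 > 11 is true
  lot coverage > 22%: 75 > 22 is true
  front setback < 52 ft: 26 < 52 is true
  proposed use ∈ {agricultural, industrial}: commercial is not in the set → false
  NOT plans stamped by licensed engineer: yes → false
  NOT in historic district: yes → false
  structure height < 130 ft: 37 < 130 is true
  parcel in flood zone: no → false
  lot area ≥ 87660 sq ft: 71063 ≥ 87660 is false
  zoning = C2: C2 == C2 is true
Combine:
[1.1.1] true AND true AND true = true
[1.1] NOT true = false
[1.2.2.1.1] true AND true = true
[1.2.2.1] NOT true = false
[1.2.2] NOT false = true
[1.2] true → true = true
[1] false AND true = false
[2.1.1] false OR false OR false = false
[2.1] NOT false = true
[2.2.1] true OR false = true
[2.2.2] exactly-one(false, true) = true
[2.2] true AND true = true
[2] true OR true = true
[root] false AND true = false
Overall: false → denied

Denied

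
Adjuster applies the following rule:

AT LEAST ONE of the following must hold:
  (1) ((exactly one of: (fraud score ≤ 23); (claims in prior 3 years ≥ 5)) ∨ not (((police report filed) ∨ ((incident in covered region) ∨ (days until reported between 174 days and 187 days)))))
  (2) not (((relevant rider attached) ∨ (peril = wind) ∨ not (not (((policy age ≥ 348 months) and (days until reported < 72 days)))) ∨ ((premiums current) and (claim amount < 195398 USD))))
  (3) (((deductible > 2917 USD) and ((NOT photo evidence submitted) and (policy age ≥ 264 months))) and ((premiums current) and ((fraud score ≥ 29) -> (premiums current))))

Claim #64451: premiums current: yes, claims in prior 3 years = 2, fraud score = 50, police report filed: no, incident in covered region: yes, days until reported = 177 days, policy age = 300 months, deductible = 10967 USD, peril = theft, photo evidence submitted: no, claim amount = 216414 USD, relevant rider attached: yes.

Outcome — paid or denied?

Atomic conditions:
  fraud score ≤ 23: 50 ≤ 23 is false
  claims in prior 3 years ≥ 5: 2 ≥ 5 is false
  police report filed: no → false
  incident in covered region: yes → true
  days until reported between 174 days and 187 days: 177 in [174, 187] is true
  relevant rider attached: yes → true
  peril = wind: theft == wind is false
  policy age ≥ 348 months: 300 ≥ 348 is false
  days until reported < 72 days: 177 < 72 is false
  premiums current: yes → true
  claim amount < 195398 USD: 216414 < 195398 is false
  deductible > 2917 USD: 10967 > 2917 is true
  NOT photo evidence submitted: no → true
  policy age ≥ 264 months: 300 ≥ 264 is true
  fraud score ≥ 29: 50 ≥ 29 is true
Combine:
[1.1] exactly-one(false, false) = false
[1.2.1.2] true OR true = true
[1.2.1] false OR true = true
[1.2] NOT true = false
[1] false OR false = false
[2.1.3.1.1] false AND false = false
[2.1.3.1] NOT false = true
[2.1.3] NOT true = false
[2.1.4] true AND false = false
[2.1] true OR false OR false OR false = true
[2] NOT true = false
[3.1.2] true AND true = true
[3.1] true AND true = true
[3.2.2] true → true = true
[3.2] true AND true = true
[3] true AND true = true
[root] false OR false OR true = true
Overall: true → paid

Paid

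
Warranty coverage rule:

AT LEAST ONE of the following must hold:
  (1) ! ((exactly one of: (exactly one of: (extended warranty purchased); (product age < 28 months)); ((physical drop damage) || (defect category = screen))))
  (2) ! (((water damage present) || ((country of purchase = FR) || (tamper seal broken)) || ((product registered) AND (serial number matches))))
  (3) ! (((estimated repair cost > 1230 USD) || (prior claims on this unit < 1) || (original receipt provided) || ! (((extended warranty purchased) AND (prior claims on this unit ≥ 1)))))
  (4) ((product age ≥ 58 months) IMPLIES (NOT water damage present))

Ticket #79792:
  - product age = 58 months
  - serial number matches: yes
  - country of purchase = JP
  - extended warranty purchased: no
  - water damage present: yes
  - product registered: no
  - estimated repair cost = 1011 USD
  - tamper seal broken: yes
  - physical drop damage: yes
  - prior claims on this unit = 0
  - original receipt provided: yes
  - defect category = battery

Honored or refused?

Atomic conditions:
  extended warranty purchased: no → false
  product age < 28 months: 58 < 28 is false
  physical drop damage: yes → true
  defect category = screen: battery == screen is false
  water damage present: yes → true
  country of purchase = FR: JP == FR is false
  tamper seal broken: yes → true
  product registered: no → false
  serial number matches: yes → true
  estimated repair cost > 1230 USD: 1011 > 1230 is false
  prior claims on this unit < 1: 0 < 1 is true
  original receipt provided: yes → true
  prior claims on this unit ≥ 1: 0 ≥ 1 is false
  product age ≥ 58 months: 58 ≥ 58 is true
  NOT water damage present: yes → false
Combine:
[1.1.1] exactly-one(false, false) = false
[1.1.2] true OR false = true
[1.1] exactly-one(false, true) = true
[1] NOT true = false
[2.1.2] false OR true = true
[2.1.3] false AND true = false
[2.1] true OR true OR false = true
[2] NOT true = false
[3.1.4.1] false AND false = false
[3.1.4] NOT false = true
[3.1] false OR true OR true OR true = true
[3] NOT true = false
[4] true → false = false
[root] false OR false OR false OR false = false
Overall: false → refused

Refused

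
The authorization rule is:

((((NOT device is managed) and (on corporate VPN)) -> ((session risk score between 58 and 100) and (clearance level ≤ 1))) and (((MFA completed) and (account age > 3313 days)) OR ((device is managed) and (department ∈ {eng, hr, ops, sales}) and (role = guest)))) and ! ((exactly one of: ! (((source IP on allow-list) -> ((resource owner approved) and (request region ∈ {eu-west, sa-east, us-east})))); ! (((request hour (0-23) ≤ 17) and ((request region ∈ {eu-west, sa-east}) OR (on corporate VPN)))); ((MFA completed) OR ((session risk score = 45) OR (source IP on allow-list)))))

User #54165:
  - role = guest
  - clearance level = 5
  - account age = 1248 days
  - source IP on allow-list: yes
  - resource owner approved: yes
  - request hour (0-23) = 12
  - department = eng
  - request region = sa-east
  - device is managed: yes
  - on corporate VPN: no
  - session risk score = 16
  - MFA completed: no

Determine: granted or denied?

Denied

Atomic conditions:
  NOT device is managed: yes → false
  on corporate VPN: no → false
  session risk score between 58 and 100: 16 in [58, 100] is false
  clearance level ≤ 1: 5 ≤ 1 is false
  MFA completed: no → false
  account age > 3313 days: 1248 > 3313 is false
  device is managed: yes → true
  department ∈ {eng, hr, ops, sales}: eng is in the set → true
  role = guest: guest == guest is true
  source IP on allow-list: yes → true
  resource owner approved: yes → true
  request region ∈ {eu-west, sa-east, us-east}: sa-east is in the set → true
  request hour (0-23) ≤ 17: 12 ≤ 17 is true
  request region ∈ {eu-west, sa-east}: sa-east is in the set → true
  session risk score = 45: 16 == 45 is false
Combine:
[1.1.1] false AND false = false
[1.1.2] false AND false = false
[1.1] false → false (antecedent false ⇒ implication holds) = true
[1.2.1] false AND false = false
[1.2.2] true AND true AND true = true
[1.2] false OR true = true
[1] true AND true = true
[2.1.1.1.2] true AND true = true
[2.1.1.1] true → true = true
[2.1.1] NOT true = false
[2.1.2.1.2] true OR false = true
[2.1.2.1] true AND true = true
[2.1.2] NOT true = false
[2.1.3.2] false OR true = true
[2.1.3] false OR true = true
[2.1] exactly-one(false, false, true) = true
[2] NOT true = false
[root] true AND false = false
Overall: false → denied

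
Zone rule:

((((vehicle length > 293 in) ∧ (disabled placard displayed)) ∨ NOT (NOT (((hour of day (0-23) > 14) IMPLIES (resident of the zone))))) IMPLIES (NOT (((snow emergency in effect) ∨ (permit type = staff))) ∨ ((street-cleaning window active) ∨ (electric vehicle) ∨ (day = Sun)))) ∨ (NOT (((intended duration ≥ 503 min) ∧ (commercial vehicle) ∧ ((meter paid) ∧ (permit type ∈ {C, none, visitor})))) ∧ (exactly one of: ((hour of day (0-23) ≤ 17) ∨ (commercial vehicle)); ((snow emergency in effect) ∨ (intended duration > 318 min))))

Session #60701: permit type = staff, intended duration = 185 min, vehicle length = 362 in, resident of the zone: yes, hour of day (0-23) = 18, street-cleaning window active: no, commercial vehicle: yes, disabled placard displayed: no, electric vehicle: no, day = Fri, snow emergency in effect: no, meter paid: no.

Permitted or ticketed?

Atomic conditions:
  vehicle length > 293 in: 362 > 293 is true
  disabled placard displayed: no → false
  hour of day (0-23) > 14: 18 > 14 is true
  resident of the zone: yes → true
  snow emergency in effect: no → false
  permit type = staff: staff == staff is true
  street-cleaning window active: no → false
  electric vehicle: no → false
  day = Sun: Fri == Sun is false
  intended duration ≥ 503 min: 185 ≥ 503 is false
  commercial vehicle: yes → true
  meter paid: no → false
  permit type ∈ {C, none, visitor}: staff is not in the set → false
  hour of day (0-23) ≤ 17: 18 ≤ 17 is false
  intended duration > 318 min: 185 > 318 is false
Combine:
[1.1.1] true AND false = false
[1.1.2.1.1] true → true = true
[1.1.2.1] NOT true = false
[1.1.2] NOT false = true
[1.1] false OR true = true
[1.2.1.1] false OR true = true
[1.2.1] NOT true = false
[1.2.2] false OR false OR false = false
[1.2] false OR false = false
[1] true → false = false
[2.1.1.3] false AND false = false
[2.1.1] false AND true AND false = false
[2.1] NOT false = true
[2.2.1] false OR true = true
[2.2.2] false OR false = false
[2.2] exactly-one(true, false) = true
[2] true AND true = true
[root] false OR true = true
Overall: true → permitted

Permitted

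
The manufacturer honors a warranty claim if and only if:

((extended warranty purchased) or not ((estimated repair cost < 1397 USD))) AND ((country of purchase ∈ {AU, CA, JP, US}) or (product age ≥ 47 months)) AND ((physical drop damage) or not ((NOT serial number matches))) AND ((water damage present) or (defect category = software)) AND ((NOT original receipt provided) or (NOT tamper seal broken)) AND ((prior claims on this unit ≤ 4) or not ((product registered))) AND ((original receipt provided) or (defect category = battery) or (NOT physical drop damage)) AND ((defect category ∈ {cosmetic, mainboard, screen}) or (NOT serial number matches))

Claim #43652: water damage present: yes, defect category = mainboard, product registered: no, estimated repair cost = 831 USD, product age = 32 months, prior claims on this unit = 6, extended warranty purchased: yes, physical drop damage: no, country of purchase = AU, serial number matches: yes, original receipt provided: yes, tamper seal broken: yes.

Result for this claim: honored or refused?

Refused

Atomic conditions:
  extended warranty purchased: yes → true
  estimated repair cost < 1397 USD: 831 < 1397 is true
  country of purchase ∈ {AU, CA, JP, US}: AU is in the set → true
  product age ≥ 47 months: 32 ≥ 47 is false
  physical drop damage: no → false
  NOT serial number matches: yes → false
  water damage present: yes → true
  defect category = software: mainboard == software is false
  NOT original receipt provided: yes → false
  NOT tamper seal broken: yes → false
  prior claims on this unit ≤ 4: 6 ≤ 4 is false
  product registered: no → false
  original receipt provided: yes → true
  defect category = battery: mainboard == battery is false
  NOT physical drop damage: no → true
  defect category ∈ {cosmetic, mainboard, screen}: mainboard is in the set → true
Combine:
[1.2] NOT true = false
[1] true OR false = true
[2] true OR false = true
[3.2] NOT false = true
[3] false OR true = true
[4] true OR false = true
[5] false OR false = false
[6.2] NOT false = true
[6] false OR true = true
[7] true OR false OR true = true
[8] true OR false = true
[root] true AND true AND true AND true AND false AND true AND true AND true = false
Overall: false → refused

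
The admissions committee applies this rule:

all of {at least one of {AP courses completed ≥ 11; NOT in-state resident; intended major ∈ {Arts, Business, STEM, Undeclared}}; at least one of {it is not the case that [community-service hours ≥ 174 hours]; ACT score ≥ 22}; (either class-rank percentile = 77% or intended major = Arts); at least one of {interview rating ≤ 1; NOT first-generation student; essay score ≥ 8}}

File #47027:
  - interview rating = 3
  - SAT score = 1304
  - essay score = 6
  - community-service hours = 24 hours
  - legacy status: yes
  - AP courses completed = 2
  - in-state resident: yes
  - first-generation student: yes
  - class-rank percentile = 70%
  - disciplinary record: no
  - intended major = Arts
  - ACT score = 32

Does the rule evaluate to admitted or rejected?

Rejected

Atomic conditions:
  AP courses completed ≥ 11: 2 ≥ 11 is false
  NOT in-state resident: yes → false
  intended major ∈ {Arts, Business, STEM, Undeclared}: Arts is in the set → true
  community-service hours ≥ 174 hours: 24 ≥ 174 is false
  ACT score ≥ 22: 32 ≥ 22 is true
  class-rank percentile = 77%: 70 == 77 is false
  intended major = Arts: Arts == Arts is true
  interview rating ≤ 1: 3 ≤ 1 is false
  NOT first-generation student: yes → false
  essay score ≥ 8: 6 ≥ 8 is false
Combine:
[1] false OR false OR true = true
[2.1] NOT false = true
[2] true OR true = true
[3] false OR true = true
[4] false OR false OR false = false
[root] true AND true AND true AND false = false
Overall: false → rejected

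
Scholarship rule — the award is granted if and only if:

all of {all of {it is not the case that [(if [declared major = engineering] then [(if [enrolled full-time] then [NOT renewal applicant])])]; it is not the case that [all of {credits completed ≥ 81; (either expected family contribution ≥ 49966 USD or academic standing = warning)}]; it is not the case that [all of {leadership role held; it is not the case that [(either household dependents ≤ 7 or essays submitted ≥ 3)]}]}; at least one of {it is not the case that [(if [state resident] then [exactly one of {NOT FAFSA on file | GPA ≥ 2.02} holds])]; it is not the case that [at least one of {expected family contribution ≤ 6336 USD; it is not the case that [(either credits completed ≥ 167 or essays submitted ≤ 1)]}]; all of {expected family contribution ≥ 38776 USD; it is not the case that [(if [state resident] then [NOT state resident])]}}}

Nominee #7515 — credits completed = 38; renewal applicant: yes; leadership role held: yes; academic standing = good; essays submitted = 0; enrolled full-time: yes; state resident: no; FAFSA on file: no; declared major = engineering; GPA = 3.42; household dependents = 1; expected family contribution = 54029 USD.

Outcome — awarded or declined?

Awarded

Atomic conditions:
  declared major = engineering: engineering == engineering is true
  enrolled full-time: yes → true
  NOT renewal applicant: yes → false
  credits completed ≥ 81: 38 ≥ 81 is false
  expected family contribution ≥ 49966 USD: 54029 ≥ 49966 is true
  academic standing = warning: good == warning is false
  leadership role held: yes → true
  household dependents ≤ 7: 1 ≤ 7 is true
  essays submitted ≥ 3: 0 ≥ 3 is false
  state resident: no → false
  NOT FAFSA on file: no → true
  GPA ≥ 2.02: 3.42 ≥ 2.02 is true
  expected family contribution ≤ 6336 USD: 54029 ≤ 6336 is false
  credits completed ≥ 167: 38 ≥ 167 is false
  essays submitted ≤ 1: 0 ≤ 1 is true
  expected family contribution ≥ 38776 USD: 54029 ≥ 38776 is true
  NOT state resident: no → true
Combine:
[1.1.1.2] true → false = false
[1.1.1] true → false = false
[1.1] NOT false = true
[1.2.1.2] true OR false = true
[1.2.1] false AND true = false
[1.2] NOT false = true
[1.3.1.2.1] true OR false = true
[1.3.1.2] NOT true = false
[1.3.1] true AND false = false
[1.3] NOT false = true
[1] true AND true AND true = true
[2.1.1.2] exactly-one(true, true) = false
[2.1.1] false → false (antecedent false ⇒ implication holds) = true
[2.1] NOT true = false
[2.2.1.2.1] false OR true = true
[2.2.1.2] NOT true = false
[2.2.1] false OR false = false
[2.2] NOT false = true
[2.3.2.1] false → true (antecedent false ⇒ implication holds) = true
[2.3.2] NOT true = false
[2.3] true AND false = false
[2] false OR true OR false = true
[root] true AND true = true
Overall: true → awarded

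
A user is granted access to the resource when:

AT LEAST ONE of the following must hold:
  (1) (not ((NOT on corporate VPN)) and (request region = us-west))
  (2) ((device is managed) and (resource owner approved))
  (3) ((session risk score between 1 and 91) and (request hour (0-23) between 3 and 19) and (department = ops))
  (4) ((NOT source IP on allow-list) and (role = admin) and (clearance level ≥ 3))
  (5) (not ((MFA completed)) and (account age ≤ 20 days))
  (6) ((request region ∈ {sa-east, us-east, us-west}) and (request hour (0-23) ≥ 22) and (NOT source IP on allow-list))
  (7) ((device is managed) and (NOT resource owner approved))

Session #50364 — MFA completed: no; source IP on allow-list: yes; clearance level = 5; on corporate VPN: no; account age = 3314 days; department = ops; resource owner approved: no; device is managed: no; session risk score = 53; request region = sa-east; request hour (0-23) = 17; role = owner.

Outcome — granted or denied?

Granted

Atomic conditions:
  NOT on corporate VPN: no → true
  request region = us-west: sa-east == us-west is false
  device is managed: no → false
  resource owner approved: no → false
  session risk score between 1 and 91: 53 in [1, 91] is true
  request hour (0-23) between 3 and 19: 17 in [3, 19] is true
  department = ops: ops == ops is true
  NOT source IP on allow-list: yes → false
  role = admin: owner == admin is false
  clearance level ≥ 3: 5 ≥ 3 is true
  MFA completed: no → false
  account age ≤ 20 days: 3314 ≤ 20 is false
  request region ∈ {sa-east, us-east, us-west}: sa-east is in the set → true
  request hour (0-23) ≥ 22: 17 ≥ 22 is false
  NOT resource owner approved: no → true
Combine:
[1.1] NOT true = false
[1] false AND false = false
[2] false AND false = false
[3] true AND true AND true = true
[4] false AND false AND true = false
[5.1] NOT false = true
[5] true AND false = false
[6] true AND false AND false = false
[7] false AND true = false
[root] false OR false OR true OR false OR false OR false OR false = true
Overall: true → granted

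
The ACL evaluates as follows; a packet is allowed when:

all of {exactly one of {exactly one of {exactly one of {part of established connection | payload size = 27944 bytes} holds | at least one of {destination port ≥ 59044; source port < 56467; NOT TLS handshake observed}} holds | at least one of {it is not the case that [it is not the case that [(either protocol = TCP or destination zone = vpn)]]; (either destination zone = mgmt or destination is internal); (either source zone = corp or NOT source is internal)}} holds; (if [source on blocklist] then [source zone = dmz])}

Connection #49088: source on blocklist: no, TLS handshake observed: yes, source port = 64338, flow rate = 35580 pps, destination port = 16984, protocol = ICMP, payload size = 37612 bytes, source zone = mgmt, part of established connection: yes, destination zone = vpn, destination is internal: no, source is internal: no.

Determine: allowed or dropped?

Atomic conditions:
  part of established connection: yes → true
  payload size = 27944 bytes: 37612 == 27944 is false
  destination port ≥ 59044: 16984 ≥ 59044 is false
  source port < 56467: 64338 < 56467 is false
  NOT TLS handshake observed: yes → false
  protocol = TCP: ICMP == TCP is false
  destination zone = vpn: vpn == vpn is true
  destination zone = mgmt: vpn == mgmt is false
  destination is internal: no → false
  source zone = corp: mgmt == corp is false
  NOT source is internal: no → true
  source on blocklist: no → false
  source zone = dmz: mgmt == dmz is false
Combine:
[1.1.1] exactly-one(true, false) = true
[1.1.2] false OR false OR false = false
[1.1] exactly-one(true, false) = true
[1.2.1.1.1] false OR true = true
[1.2.1.1] NOT true = false
[1.2.1] NOT false = true
[1.2.2] false OR false = false
[1.2.3] false OR true = true
[1.2] true OR false OR true = true
[1] exactly-one(true, true) = false
[2] false → false (antecedent false ⇒ implication holds) = true
[root] false AND true = false
Overall: false → dropped

Dropped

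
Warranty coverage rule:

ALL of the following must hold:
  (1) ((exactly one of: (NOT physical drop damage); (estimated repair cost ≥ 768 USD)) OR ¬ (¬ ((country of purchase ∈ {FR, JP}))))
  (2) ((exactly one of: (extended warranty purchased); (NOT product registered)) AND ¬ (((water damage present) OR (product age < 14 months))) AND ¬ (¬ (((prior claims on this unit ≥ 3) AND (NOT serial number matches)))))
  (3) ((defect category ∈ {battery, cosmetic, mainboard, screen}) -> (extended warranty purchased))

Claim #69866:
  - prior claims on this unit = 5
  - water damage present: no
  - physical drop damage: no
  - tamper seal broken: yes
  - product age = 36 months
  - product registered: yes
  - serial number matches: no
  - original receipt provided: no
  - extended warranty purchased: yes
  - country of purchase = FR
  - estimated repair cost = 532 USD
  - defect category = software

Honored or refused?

Honored

Atomic conditions:
  NOT physical drop damage: no → true
  estimated repair cost ≥ 768 USD: 532 ≥ 768 is false
  country of purchase ∈ {FR, JP}: FR is in the set → true
  extended warranty purchased: yes → true
  NOT product registered: yes → false
  water damage present: no → false
  product age < 14 months: 36 < 14 is false
  prior claims on this unit ≥ 3: 5 ≥ 3 is true
  NOT serial number matches: no → true
  defect category ∈ {battery, cosmetic, mainboard, screen}: software is not in the set → false
Combine:
[1.1] exactly-one(true, false) = true
[1.2.1] NOT true = false
[1.2] NOT false = true
[1] true OR true = true
[2.1] exactly-one(true, false) = true
[2.2.1] false OR false = false
[2.2] NOT false = true
[2.3.1.1] true AND true = true
[2.3.1] NOT true = false
[2.3] NOT false = true
[2] true AND true AND true = true
[3] false → true (antecedent false ⇒ implication holds) = true
[root] true AND true AND true = true
Overall: true → honored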